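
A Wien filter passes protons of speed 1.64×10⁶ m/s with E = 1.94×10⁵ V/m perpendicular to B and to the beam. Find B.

Balance of forces in the selector: qE = qvB ⇒ B = E/v.
B = 1.94×10⁵/1.64×10⁶ = 0.118 T.

B = 0.118 T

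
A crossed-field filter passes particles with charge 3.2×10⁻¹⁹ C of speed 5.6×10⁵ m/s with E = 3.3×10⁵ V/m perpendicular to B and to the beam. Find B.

B = 0.59 T

Balance of forces in the selector: qE = qvB ⇒ B = E/v.
B = 3.3×10⁵/5.6×10⁵ = 0.59 T.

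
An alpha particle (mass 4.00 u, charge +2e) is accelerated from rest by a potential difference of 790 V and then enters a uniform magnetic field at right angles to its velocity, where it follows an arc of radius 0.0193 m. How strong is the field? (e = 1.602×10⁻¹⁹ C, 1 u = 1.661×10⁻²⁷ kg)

B ≈ 0.297 T

v = √(2|q|V/m) = √(2·3.204×10⁻¹⁹·790/6.644×10⁻²⁷) ≈ 2.760×10⁵ m/s.
B = mv/(|q|r) = (6.644×10⁻²⁷)(2.760×10⁵)/((3.204×10⁻¹⁹)(0.0193)) ≈ 0.297 T.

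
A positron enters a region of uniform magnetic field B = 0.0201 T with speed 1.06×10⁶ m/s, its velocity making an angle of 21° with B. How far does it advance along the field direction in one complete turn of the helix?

v∥ = v cosθ = 1.06×10⁶·cos21° ≈ 9.896×10⁵ m/s.
T = 2πm/(|q|B) = 2π(9.109×10⁻³¹)/((1.602×10⁻¹⁹)(0.0201)) ≈ 1.777×10⁻⁹ s.
pitch = v∥ T = (9.896×10⁵)(1.777×10⁻⁹) ≈ 1.76×10⁻³ m.

p ≈ 1.76×10⁻³ m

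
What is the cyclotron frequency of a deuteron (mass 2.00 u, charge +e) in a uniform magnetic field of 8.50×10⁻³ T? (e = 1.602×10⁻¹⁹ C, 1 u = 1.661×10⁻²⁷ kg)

f = |q|B/(2πm).
f = (1.602×10⁻¹⁹)(8.50×10⁻³)/(2π·3.322×10⁻²⁷) ≈ 6.52×10⁴ Hz.

f ≈ 6.52×10⁴ Hz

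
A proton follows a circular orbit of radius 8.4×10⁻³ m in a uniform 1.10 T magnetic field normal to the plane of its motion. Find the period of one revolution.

T ≈ 5.97×10⁻⁸ s

The cyclotron period depends only on m, q, B: T = 2πm/(|q|B).
T = 2π(1.673×10⁻²⁷)/((1.602×10⁻¹⁹)(1.10)) ≈ 5.97×10⁻⁸ s.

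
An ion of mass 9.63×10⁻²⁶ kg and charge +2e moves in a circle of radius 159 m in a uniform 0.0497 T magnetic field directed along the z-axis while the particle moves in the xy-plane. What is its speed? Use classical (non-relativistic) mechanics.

From |q|vB = mv²/r, v = |q|Br/m.
v = (3.204×10⁻¹⁹)(0.0497)(159)/9.63×10⁻²⁶ ≈ 2.63×10⁷ m/s.

v ≈ 2.63×10⁷ m/s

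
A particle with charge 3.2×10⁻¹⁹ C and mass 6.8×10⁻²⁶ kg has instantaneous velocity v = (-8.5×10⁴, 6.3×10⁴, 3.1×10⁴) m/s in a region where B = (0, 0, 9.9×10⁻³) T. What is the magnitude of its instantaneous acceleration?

v×B = (624, 842, 0) N/C.
F = q v×B = (3.2×10⁻¹⁹ C)·(624, 842, 0) = (2.00×10⁻¹⁶, 2.69×10⁻¹⁶, 0) N.
|a| = |F|/m = 3.352×10⁻¹⁶/6.8×10⁻²⁶ ≈ 4.93×10⁹ m/s².

|a| ≈ 4.93×10⁹ m/s²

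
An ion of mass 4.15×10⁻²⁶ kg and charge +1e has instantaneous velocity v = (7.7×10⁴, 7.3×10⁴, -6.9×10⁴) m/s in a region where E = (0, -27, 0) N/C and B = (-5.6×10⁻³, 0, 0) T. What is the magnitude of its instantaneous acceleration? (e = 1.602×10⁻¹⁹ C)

|a| ≈ 2.10×10⁹ m/s²

v×B = (0, 386, 409) N/C.
E + v×B = (0, 359, 409) N/C.
F = q(E + v×B) = (1.602×10⁻¹⁹ C)·(0, 359, 409) = (0, 5.76×10⁻¹⁷, 6.55×10⁻¹⁷) N.
|a| = |F|/m = 8.720×10⁻¹⁷/4.15×10⁻²⁶ ≈ 2.10×10⁹ m/s².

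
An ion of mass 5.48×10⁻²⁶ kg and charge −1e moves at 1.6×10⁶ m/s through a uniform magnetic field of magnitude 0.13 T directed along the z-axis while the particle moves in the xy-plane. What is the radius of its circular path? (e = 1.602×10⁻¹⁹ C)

The magnetic force provides the centripetal force: |q|vB = mv²/r.
r = mv/(|q|B) = (5.48×10⁻²⁶)(1.6×10⁶)/((1.602×10⁻¹⁹)(0.13)) ≈ 4.2 m.

r ≈ 4.2 m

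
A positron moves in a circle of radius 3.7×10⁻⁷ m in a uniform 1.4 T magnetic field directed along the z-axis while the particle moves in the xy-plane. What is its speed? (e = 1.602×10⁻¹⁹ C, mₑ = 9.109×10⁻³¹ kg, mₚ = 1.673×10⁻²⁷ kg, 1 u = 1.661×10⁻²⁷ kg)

From |q|vB = mv²/r, v = |q|Br/m.
v = (1.602×10⁻¹⁹)(1.4)(3.7×10⁻⁷)/9.109×10⁻³¹ ≈ 9.1×10⁴ m/s.

v ≈ 9.1×10⁴ m/s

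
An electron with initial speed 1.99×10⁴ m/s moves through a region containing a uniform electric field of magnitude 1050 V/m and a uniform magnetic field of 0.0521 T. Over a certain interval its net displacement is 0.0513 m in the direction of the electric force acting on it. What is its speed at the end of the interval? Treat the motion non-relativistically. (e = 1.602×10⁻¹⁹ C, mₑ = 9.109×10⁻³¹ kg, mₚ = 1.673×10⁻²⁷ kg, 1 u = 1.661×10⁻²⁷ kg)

v_f ≈ 4.35×10⁶ m/s

B does no work; ΔKE = |q|E d.
½mv_f² = ½mv₀² + |q|Ed = ½(9.109×10⁻³¹)(1.99×10⁴)² + (1.602×10⁻¹⁹)(1050)(0.0513) ≈ 1.804×10⁻²² J + 8.629×10⁻¹⁸ J ≈ 8.629×10⁻¹⁸ J.
v_f = √(2·8.629×10⁻¹⁸/9.109×10⁻³¹) ≈ 4.35×10⁶ m/s.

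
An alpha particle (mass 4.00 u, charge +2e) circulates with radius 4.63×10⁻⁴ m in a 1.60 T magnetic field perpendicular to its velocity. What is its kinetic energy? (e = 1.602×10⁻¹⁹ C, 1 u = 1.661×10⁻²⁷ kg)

KE ≈ 26.5 eV

v = |q|Br/m, then KE = ½mv² = (qBr)²/(2m).
v = (3.204×10⁻¹⁹)(1.60)(4.63×10⁻⁴)/6.644×10⁻²⁷ ≈ 3.572×10⁴ m/s.
KE = ½(6.644×10⁻²⁷)(3.572×10⁴)² ≈ 4.24×10⁻¹⁸ J = 26.5 eV.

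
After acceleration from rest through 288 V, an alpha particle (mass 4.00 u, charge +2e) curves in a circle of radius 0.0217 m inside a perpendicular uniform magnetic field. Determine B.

v = √(2|q|V/m) = √(2·3.204×10⁻¹⁹·288/6.644×10⁻²⁷) ≈ 1.667×10⁵ m/s.
B = mv/(|q|r) = (6.644×10⁻²⁷)(1.667×10⁵)/((3.204×10⁻¹⁹)(0.0217)) ≈ 0.159 T.

B ≈ 0.159 T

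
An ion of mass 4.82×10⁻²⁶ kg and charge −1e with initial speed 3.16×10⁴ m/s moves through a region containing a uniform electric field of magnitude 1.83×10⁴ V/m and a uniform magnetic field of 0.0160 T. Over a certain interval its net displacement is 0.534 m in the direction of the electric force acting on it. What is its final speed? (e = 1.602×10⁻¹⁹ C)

B does no work; ΔKE = |q|E d.
½mv_f² = ½mv₀² + |q|Ed = ½(4.82×10⁻²⁶)(3.16×10⁴)² + (1.602×10⁻¹⁹)(1.83×10⁴)(0.534) ≈ 2.407×10⁻¹⁷ J + 1.566×10⁻¹⁵ J ≈ 1.590×10⁻¹⁵ J.
v_f = √(2·1.590×10⁻¹⁵/4.82×10⁻²⁶) ≈ 2.57×10⁵ m/s.

v_f ≈ 2.57×10⁵ m/s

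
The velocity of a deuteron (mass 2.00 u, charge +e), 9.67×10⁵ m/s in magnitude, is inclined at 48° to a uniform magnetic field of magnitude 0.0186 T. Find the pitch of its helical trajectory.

v∥ = v cosθ = 9.67×10⁵·cos48° ≈ 6.470×10⁵ m/s.
T = 2πm/(|q|B) = 2π(3.322×10⁻²⁷)/((1.602×10⁻¹⁹)(0.0186)) ≈ 7.005×10⁻⁶ s.
pitch = v∥ T = (6.470×10⁵)(7.005×10⁻⁶) ≈ 4.53 m.

p ≈ 4.53 m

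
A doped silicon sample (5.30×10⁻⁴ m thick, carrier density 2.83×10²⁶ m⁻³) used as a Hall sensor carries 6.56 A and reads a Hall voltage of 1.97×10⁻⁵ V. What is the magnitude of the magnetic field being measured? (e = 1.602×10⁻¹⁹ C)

B ≈ 0.0722 T

From V_H = IB/(n e t), B = V_H n e t / I.
B = (1.97×10⁻⁵)(2.83×10²⁶)(1.602×10⁻¹⁹)(5.30×10⁻⁴)/6.56 ≈ 0.0722 T.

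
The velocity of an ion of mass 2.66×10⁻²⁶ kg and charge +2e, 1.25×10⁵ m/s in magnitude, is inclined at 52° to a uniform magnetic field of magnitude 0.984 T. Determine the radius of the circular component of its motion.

r ≈ 8.31×10⁻³ m

v⊥ = v sinθ = 1.25×10⁵·sin52° ≈ 9.850×10⁴ m/s.
r = m v⊥/(|q|B) = (2.66×10⁻²⁶)(9.850×10⁴)/((3.204×10⁻¹⁹)(0.984)) ≈ 8.31×10⁻³ m.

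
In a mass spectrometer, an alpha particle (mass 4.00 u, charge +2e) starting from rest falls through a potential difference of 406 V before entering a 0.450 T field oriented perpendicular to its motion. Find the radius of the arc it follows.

Acceleration: |q|V = ½mv² ⇒ v = √(2|q|V/m) = √(2·3.204×10⁻¹⁹·406/6.644×10⁻²⁷) ≈ 1.979×10⁵ m/s.
In the field: r = mv/(|q|B) = (6.644×10⁻²⁷)(1.979×10⁵)/((3.204×10⁻¹⁹)(0.450)) ≈ 9.12×10⁻³ m.

r ≈ 9.12×10⁻³ m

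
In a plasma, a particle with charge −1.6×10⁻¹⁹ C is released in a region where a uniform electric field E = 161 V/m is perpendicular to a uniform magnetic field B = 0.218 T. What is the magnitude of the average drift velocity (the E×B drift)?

v_d ≈ 739 m/s

The E×B drift speed is v_d = E/B.
v_d = 161/0.218 = 739 m/s.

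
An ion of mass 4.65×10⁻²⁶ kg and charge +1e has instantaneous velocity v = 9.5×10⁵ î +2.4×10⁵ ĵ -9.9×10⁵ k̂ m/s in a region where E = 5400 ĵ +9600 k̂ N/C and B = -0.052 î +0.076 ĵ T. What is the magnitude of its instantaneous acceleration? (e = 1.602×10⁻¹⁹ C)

|a| ≈ 4.59×10¹¹ m/s²

v×B = (7.52×10⁴, 5.15×10⁴, 8.47×10⁴) N/C.
E + v×B = (7.52×10⁴, 5.69×10⁴, 9.43×10⁴) N/C.
F = q(E + v×B) = (1.602×10⁻¹⁹ C)·(7.52×10⁴, 5.69×10⁴, 9.43×10⁴) = (1.21×10⁻¹⁴, 9.11×10⁻¹⁵, 1.51×10⁻¹⁴) N.
|a| = |F|/m = 2.136×10⁻¹⁴/4.65×10⁻²⁶ ≈ 4.59×10¹¹ m/s².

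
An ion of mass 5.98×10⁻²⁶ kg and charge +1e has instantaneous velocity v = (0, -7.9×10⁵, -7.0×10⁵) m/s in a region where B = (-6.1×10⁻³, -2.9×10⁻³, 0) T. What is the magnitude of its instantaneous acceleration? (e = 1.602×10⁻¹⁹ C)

|a| ≈ 1.81×10¹⁰ m/s²

v×B = (-2030, 4270, -4820) N/C.
F = q v×B = (1.602×10⁻¹⁹ C)·(-2030, 4270, -4820) = (-3.25×10⁻¹⁶, 6.84×10⁻¹⁶, -7.72×10⁻¹⁶) N.
|a| = |F|/m = 1.082×10⁻¹⁵/5.98×10⁻²⁶ ≈ 1.81×10¹⁰ m/s².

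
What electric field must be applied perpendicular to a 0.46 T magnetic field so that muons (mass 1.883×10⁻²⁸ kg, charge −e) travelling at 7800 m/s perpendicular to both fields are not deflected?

For straight-line motion qE = qvB, so E = vB.
E = 7800 × 0.46 = 3600 V/m.

E = 3600 V/m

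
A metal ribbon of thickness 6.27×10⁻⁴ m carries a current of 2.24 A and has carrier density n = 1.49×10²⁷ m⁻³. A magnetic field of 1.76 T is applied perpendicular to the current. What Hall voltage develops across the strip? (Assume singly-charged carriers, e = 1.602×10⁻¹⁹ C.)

V_H ≈ 2.63×10⁻⁵ V

V_H = IB/(n e t).
V_H = (2.24)(1.76)/((1.49×10²⁷)(1.602×10⁻¹⁹)(6.27×10⁻⁴)) ≈ 2.63×10⁻⁵ V.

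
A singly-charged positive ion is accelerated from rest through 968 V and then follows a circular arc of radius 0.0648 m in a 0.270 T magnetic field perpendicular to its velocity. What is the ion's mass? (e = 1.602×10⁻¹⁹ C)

m ≈ 2.53×10⁻²⁶ kg

Combine |q|V = ½mv² and r = mv/(|q|B): eliminate v to get m = qB²r²/(2V).
m = (1.602×10⁻¹⁹)(0.270)²(0.0648)²/(2·968) ≈ 2.53×10⁻²⁶ kg.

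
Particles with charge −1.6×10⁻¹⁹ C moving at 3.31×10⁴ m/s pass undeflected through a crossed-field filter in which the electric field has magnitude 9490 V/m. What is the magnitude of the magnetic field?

B = 0.287 T

Balance of forces in the selector: qE = qvB ⇒ B = E/v.
B = 9490/3.31×10⁴ = 0.287 T.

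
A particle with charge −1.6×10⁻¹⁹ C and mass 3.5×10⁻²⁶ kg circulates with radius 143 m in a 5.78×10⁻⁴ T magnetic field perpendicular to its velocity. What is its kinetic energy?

v = |q|Br/m, then KE = ½mv² = (qBr)²/(2m).
v = (1.6×10⁻¹⁹)(5.78×10⁻⁴)(143)/3.5×10⁻²⁶ ≈ 3.778×10⁵ m/s.
KE = ½(3.5×10⁻²⁶)(3.778×10⁵)² ≈ 2.50×10⁻¹⁵ J = 1.56×10⁴ eV.

KE ≈ 1.56×10⁴ eV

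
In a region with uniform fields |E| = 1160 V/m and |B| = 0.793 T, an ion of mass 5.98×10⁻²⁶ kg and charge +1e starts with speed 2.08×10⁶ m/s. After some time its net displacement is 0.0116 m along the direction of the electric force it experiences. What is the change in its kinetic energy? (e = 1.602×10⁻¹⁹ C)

ΔKE ≈ 2.16×10⁻¹⁸ J

The magnetic force is always ⟂ v and does no work; only the electric force changes KE.
ΔKE = F_E · d = |q|E d = (1.602×10⁻¹⁹)(1160)(0.0116) ≈ 2.16×10⁻¹⁸ J.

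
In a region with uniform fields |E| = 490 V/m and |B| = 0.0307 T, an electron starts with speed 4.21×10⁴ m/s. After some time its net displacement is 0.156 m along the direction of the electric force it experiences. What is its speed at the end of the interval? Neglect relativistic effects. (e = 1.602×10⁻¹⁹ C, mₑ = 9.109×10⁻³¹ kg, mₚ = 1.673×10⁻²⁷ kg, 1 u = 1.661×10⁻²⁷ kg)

B does no work; ΔKE = |q|E d.
½mv_f² = ½mv₀² + |q|Ed = ½(9.109×10⁻³¹)(4.21×10⁴)² + (1.602×10⁻¹⁹)(490)(0.156) ≈ 8.072×10⁻²² J + 1.225×10⁻¹⁷ J ≈ 1.225×10⁻¹⁷ J.
v_f = √(2·1.225×10⁻¹⁷/9.109×10⁻³¹) ≈ 5.19×10⁶ m/s.

v_f ≈ 5.19×10⁶ m/s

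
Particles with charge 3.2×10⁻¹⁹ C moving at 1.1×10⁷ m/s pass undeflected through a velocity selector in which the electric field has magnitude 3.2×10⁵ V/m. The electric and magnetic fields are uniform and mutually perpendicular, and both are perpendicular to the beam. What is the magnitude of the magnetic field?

B = 0.029 T

Balance of forces in the selector: qE = qvB ⇒ B = E/v.
B = 3.2×10⁵/1.1×10⁷ = 0.029 T.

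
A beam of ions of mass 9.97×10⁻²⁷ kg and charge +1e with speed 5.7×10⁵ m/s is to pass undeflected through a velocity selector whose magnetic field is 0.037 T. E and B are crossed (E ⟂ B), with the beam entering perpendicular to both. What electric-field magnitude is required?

E = 2.1×10⁴ V/m

For straight-line motion qE = qvB, so E = vB.
E = 5.7×10⁵ × 0.037 = 2.1×10⁴ V/m.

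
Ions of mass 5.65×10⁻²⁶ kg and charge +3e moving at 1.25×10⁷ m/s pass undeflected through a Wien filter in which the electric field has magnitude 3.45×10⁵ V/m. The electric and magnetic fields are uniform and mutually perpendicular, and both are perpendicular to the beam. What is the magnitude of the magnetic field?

B = 0.0276 T

Balance of forces in the selector: qE = qvB ⇒ B = E/v.
B = 3.45×10⁵/1.25×10⁷ = 0.0276 T.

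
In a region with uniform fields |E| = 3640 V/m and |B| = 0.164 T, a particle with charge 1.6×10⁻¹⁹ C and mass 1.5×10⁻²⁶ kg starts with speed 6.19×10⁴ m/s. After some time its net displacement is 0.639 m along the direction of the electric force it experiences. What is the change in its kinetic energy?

ΔKE ≈ 3.72×10⁻¹⁶ J

The magnetic force is always ⟂ v and does no work; only the electric force changes KE.
ΔKE = F_E · d = |q|E d = (1.6×10⁻¹⁹)(3640)(0.639) ≈ 3.72×10⁻¹⁶ J.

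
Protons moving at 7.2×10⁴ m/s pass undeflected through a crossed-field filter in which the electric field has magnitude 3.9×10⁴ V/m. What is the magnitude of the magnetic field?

Balance of forces in the selector: qE = qvB ⇒ B = E/v.
B = 3.9×10⁴/7.2×10⁴ = 0.54 T.

B = 0.54 T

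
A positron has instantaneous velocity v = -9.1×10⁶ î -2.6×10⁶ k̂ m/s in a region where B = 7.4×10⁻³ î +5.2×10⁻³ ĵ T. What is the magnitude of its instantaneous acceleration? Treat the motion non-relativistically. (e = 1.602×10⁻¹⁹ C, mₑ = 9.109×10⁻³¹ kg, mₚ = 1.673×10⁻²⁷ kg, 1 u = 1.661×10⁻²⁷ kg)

v×B = (1.35×10⁴, -1.92×10⁴, -4.73×10⁴) N/C.
F = q v×B = (1.602×10⁻¹⁹ C)·(1.35×10⁴, -1.92×10⁴, -4.73×10⁴) = (2.17×10⁻¹⁵, -3.08×10⁻¹⁵, -7.58×10⁻¹⁵) N.
|a| = |F|/m = 8.465×10⁻¹⁵/9.109×10⁻³¹ ≈ 9.29×10¹⁵ m/s².

|a| ≈ 9.29×10¹⁵ m/s²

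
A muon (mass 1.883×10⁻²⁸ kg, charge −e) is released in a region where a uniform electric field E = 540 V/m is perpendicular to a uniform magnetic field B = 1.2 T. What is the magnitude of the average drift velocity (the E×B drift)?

v_d ≈ 450 m/s

The steady drift has the magnetic force balancing the electric force, so v_d = E/B.
v_d = 540/1.2 = 450 m/s.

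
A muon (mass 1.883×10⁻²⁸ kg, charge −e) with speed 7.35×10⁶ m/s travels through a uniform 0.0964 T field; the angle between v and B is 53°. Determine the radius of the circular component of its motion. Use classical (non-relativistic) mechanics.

v⊥ = v sinθ = 7.35×10⁶·sin53° ≈ 5.870×10⁶ m/s.
r = m v⊥/(|q|B) = (1.883×10⁻²⁸)(5.870×10⁶)/((1.602×10⁻¹⁹)(0.0964)) ≈ 0.0716 m.

r ≈ 0.0716 m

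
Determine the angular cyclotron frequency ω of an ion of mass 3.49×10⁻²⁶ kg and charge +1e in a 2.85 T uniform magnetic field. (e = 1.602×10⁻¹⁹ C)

ω = |q|B/m.
ω = (1.602×10⁻¹⁹)(2.85)/3.49×10⁻²⁶ ≈ 1.31×10⁷ rad/s.

ω ≈ 1.31×10⁷ rad/s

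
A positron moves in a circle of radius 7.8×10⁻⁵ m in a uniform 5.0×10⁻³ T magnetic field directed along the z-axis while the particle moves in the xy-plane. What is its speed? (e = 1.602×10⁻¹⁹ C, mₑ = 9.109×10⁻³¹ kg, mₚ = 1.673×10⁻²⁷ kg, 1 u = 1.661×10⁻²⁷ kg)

From |q|vB = mv²/r, v = |q|Br/m.
v = (1.602×10⁻¹⁹)(5.0×10⁻³)(7.8×10⁻⁵)/9.109×10⁻³¹ ≈ 6.9×10⁴ m/s.

v ≈ 6.9×10⁴ m/s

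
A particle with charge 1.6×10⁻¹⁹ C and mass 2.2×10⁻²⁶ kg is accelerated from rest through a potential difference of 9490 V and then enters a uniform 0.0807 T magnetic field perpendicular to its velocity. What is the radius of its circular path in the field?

Acceleration: |q|V = ½mv² ⇒ v = √(2|q|V/m) = √(2·1.6×10⁻¹⁹·9490/2.2×10⁻²⁶) ≈ 3.715×10⁵ m/s.
In the field: r = mv/(|q|B) = (2.2×10⁻²⁶)(3.715×10⁵)/((1.6×10⁻¹⁹)(0.0807)) ≈ 0.633 m.

r ≈ 0.633 m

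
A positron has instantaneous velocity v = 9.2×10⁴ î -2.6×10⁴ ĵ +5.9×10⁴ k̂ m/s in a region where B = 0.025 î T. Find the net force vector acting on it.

F ≈ (0, 2.36×10⁻¹⁶, 1.04×10⁻¹⁶) N

v×B = (0, 1480, 650) N/C.
F = q v×B = (1.602×10⁻¹⁹ C)·(0, 1480, 650) = (0, 2.36×10⁻¹⁶, 1.04×10⁻¹⁶) N.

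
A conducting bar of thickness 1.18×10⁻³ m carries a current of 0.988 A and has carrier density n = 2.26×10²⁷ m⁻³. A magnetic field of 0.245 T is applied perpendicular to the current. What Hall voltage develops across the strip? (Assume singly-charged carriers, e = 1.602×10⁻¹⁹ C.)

V_H = IB/(n e t).
V_H = (0.988)(0.245)/((2.26×10²⁷)(1.602×10⁻¹⁹)(1.18×10⁻³)) ≈ 5.67×10⁻⁷ V.

V_H ≈ 5.67×10⁻⁷ V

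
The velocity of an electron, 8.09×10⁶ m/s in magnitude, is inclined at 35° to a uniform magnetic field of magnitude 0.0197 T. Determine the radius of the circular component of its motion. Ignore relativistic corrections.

v⊥ = v sinθ = 8.09×10⁶·sin35° ≈ 4.640×10⁶ m/s.
r = m v⊥/(|q|B) = (9.109×10⁻³¹)(4.640×10⁶)/((1.602×10⁻¹⁹)(0.0197)) ≈ 1.34×10⁻³ m.

r ≈ 1.34×10⁻³ m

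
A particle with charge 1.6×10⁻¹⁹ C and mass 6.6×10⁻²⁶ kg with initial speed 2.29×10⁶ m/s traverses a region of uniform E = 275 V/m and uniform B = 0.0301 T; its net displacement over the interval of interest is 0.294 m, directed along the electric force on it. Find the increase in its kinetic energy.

ΔKE ≈ 1.29×10⁻¹⁷ J

The magnetic force is always ⟂ v and does no work; only the electric force changes KE.
ΔKE = F_E · d = |q|E d = (1.6×10⁻¹⁹)(275)(0.294) ≈ 1.29×10⁻¹⁷ J.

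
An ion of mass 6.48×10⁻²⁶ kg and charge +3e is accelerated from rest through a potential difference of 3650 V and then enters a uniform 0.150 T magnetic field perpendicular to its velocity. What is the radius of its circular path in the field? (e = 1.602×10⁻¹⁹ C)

Acceleration: |q|V = ½mv² ⇒ v = √(2|q|V/m) = √(2·4.806×10⁻¹⁹·3650/6.48×10⁻²⁶) ≈ 2.327×10⁵ m/s.
In the field: r = mv/(|q|B) = (6.48×10⁻²⁶)(2.327×10⁵)/((4.806×10⁻¹⁹)(0.150)) ≈ 0.209 m.

r ≈ 0.209 m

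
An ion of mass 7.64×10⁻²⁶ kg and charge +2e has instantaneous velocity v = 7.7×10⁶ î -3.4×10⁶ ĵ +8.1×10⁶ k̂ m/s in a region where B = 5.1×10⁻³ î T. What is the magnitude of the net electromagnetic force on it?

v×B = (0, 4.13×10⁴, 1.73×10⁴) N/C.
F = q v×B = (3.204×10⁻¹⁹ C)·(0, 4.13×10⁴, 1.73×10⁴) = (0, 1.32×10⁻¹⁴, 5.56×10⁻¹⁵) N.
|F| = 1.44×10⁻¹⁴ N.

|F| ≈ 1.44×10⁻¹⁴ N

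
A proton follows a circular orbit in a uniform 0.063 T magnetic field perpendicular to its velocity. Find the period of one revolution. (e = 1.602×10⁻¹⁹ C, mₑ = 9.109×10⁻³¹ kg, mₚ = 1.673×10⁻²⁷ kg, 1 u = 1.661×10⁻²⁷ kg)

T ≈ 1.0×10⁻⁶ s

The cyclotron period depends only on m, q, B: T = 2πm/(|q|B).
T = 2π(1.673×10⁻²⁷)/((1.602×10⁻¹⁹)(0.063)) ≈ 1.0×10⁻⁶ s.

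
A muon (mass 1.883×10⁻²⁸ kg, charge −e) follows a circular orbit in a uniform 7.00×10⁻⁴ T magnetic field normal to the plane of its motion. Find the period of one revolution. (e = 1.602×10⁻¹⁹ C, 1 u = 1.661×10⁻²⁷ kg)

The cyclotron period depends only on m, q, B: T = 2πm/(|q|B).
T = 2π(1.883×10⁻²⁸)/((1.602×10⁻¹⁹)(7.00×10⁻⁴)) ≈ 1.06×10⁻⁵ s.

T ≈ 1.06×10⁻⁵ s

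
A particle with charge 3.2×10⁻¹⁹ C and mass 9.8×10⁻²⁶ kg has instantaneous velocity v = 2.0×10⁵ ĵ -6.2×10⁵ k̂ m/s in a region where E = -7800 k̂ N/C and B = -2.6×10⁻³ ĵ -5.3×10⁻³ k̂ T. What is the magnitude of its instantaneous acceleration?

v×B = (-2670, 0, 0) N/C.
E + v×B = (-2670, 0, -7800) N/C.
F = q(E + v×B) = (3.2×10⁻¹⁹ C)·(-2670, 0, -7800) = (-8.55×10⁻¹⁶, 0, -2.50×10⁻¹⁵) N.
|a| = |F|/m = 2.638×10⁻¹⁵/9.8×10⁻²⁶ ≈ 2.69×10¹⁰ m/s².

|a| ≈ 2.69×10¹⁰ m/s²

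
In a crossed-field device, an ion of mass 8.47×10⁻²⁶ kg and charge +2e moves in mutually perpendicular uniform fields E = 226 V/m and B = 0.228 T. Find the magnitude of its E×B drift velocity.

In crossed fields the guiding centre drifts at v_d = |E×B|/B² = E/B, independent of charge and mass.
v_d = 226/0.228 = 991 m/s.

v_d ≈ 991 m/s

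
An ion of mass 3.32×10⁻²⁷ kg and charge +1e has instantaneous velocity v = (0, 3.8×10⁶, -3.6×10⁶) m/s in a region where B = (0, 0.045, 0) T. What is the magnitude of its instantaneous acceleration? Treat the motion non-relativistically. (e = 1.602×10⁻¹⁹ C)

v×B = (1.62×10⁵, 0, 0) N/C.
F = q v×B = (1.602×10⁻¹⁹ C)·(1.62×10⁵, 0, 0) = (2.60×10⁻¹⁴, 0, 0) N.
|a| = |F|/m = 2.595×10⁻¹⁴/3.32×10⁻²⁷ ≈ 7.82×10¹² m/s².

|a| ≈ 7.82×10¹² m/s²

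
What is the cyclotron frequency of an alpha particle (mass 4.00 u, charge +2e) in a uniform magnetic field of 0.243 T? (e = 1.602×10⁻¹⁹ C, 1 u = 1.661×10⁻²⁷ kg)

f ≈ 1.87×10⁶ Hz

f = |q|B/(2πm).
f = (3.204×10⁻¹⁹)(0.243)/(2π·6.644×10⁻²⁷) ≈ 1.87×10⁶ Hz.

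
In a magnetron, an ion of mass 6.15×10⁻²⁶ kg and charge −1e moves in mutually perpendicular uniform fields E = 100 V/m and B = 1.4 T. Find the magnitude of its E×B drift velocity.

The steady drift has the magnetic force balancing the electric force, so v_d = E/B.
v_d = 100/1.4 = 71 m/s.

v_d ≈ 71 m/s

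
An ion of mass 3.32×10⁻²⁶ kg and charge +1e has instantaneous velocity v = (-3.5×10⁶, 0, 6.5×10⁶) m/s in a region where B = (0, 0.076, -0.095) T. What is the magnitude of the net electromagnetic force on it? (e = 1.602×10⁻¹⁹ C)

v×B = (-4.94×10⁵, -3.32×10⁵, -2.66×10⁵) N/C.
F = q v×B = (1.602×10⁻¹⁹ C)·(-4.94×10⁵, -3.32×10⁵, -2.66×10⁵) = (-7.91×10⁻¹⁴, -5.33×10⁻¹⁴, -4.26×10⁻¹⁴) N.
|F| = 1.04×10⁻¹³ N.

|F| ≈ 1.04×10⁻¹³ N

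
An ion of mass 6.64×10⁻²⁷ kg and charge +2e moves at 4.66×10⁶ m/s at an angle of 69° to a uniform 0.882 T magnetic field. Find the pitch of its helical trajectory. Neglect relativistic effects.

p ≈ 0.247 m

v∥ = v cosθ = 4.66×10⁶·cos69° ≈ 1.670×10⁶ m/s.
T = 2πm/(|q|B) = 2π(6.64×10⁻²⁷)/((3.204×10⁻¹⁹)(0.882)) ≈ 1.476×10⁻⁷ s.
pitch = v∥ T = (1.670×10⁶)(1.476×10⁻⁷) ≈ 0.247 m.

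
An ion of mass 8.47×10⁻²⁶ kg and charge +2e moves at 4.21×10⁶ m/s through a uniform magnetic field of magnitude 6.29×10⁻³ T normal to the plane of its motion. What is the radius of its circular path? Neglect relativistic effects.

The magnetic force provides the centripetal force: |q|vB = mv²/r.
r = mv/(|q|B) = (8.47×10⁻²⁶)(4.21×10⁶)/((3.204×10⁻¹⁹)(6.29×10⁻³)) ≈ 177 m.

r ≈ 177 m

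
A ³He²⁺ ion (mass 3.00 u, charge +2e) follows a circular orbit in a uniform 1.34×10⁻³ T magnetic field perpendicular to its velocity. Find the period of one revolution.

The cyclotron period depends only on m, q, B: T = 2πm/(|q|B).
T = 2π(4.983×10⁻²⁷)/((3.204×10⁻¹⁹)(1.34×10⁻³)) ≈ 7.29×10⁻⁵ s.

T ≈ 7.29×10⁻⁵ s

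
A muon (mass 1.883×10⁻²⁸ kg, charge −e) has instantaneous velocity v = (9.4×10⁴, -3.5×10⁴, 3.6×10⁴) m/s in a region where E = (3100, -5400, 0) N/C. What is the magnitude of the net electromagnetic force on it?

|F| ≈ 9.97×10⁻¹⁶ N

Only an electric field acts, so F = qE = (−1.602×10⁻¹⁹ C)·(3100, -5400, 0) = (-4.97×10⁻¹⁶, 8.65×10⁻¹⁶, 0) N.
|F| = 9.97×10⁻¹⁶ N.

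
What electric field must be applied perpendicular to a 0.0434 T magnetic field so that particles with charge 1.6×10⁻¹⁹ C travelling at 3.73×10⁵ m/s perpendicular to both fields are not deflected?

For straight-line motion qE = qvB, so E = vB.
E = 3.73×10⁵ × 0.0434 = 1.62×10⁴ V/m.

E = 1.62×10⁴ V/m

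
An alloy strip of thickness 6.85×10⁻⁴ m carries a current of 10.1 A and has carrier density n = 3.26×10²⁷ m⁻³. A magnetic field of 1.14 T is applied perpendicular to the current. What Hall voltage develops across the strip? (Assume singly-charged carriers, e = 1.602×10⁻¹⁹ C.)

V_H = IB/(n e t).
V_H = (10.1)(1.14)/((3.26×10²⁷)(1.602×10⁻¹⁹)(6.85×10⁻⁴)) ≈ 3.22×10⁻⁵ V.

V_H ≈ 3.22×10⁻⁵ V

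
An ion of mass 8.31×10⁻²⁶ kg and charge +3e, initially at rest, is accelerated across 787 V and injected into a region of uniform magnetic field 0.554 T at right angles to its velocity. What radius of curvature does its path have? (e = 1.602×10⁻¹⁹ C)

r ≈ 0.0298 m

Acceleration: |q|V = ½mv² ⇒ v = √(2|q|V/m) = √(2·4.806×10⁻¹⁹·787/8.31×10⁻²⁶) ≈ 9.541×10⁴ m/s.
In the field: r = mv/(|q|B) = (8.31×10⁻²⁶)(9.541×10⁴)/((4.806×10⁻¹⁹)(0.554)) ≈ 0.0298 m.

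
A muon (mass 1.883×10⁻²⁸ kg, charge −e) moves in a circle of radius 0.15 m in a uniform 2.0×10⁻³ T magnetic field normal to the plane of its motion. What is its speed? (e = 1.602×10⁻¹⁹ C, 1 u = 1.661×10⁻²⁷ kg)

From |q|vB = mv²/r, v = |q|Br/m.
v = (1.602×10⁻¹⁹)(2.0×10⁻³)(0.15)/1.883×10⁻²⁸ ≈ 2.6×10⁵ m/s.

v ≈ 2.6×10⁵ m/s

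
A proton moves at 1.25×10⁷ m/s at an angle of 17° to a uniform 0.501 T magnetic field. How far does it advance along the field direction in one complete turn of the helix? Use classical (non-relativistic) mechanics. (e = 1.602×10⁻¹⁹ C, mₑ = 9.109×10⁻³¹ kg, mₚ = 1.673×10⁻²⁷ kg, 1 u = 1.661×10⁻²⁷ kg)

v∥ = v cosθ = 1.25×10⁷·cos17° ≈ 1.195×10⁷ m/s.
T = 2πm/(|q|B) = 2π(1.673×10⁻²⁷)/((1.602×10⁻¹⁹)(0.501)) ≈ 1.310×10⁻⁷ s.
pitch = v∥ T = (1.195×10⁷)(1.310×10⁻⁷) ≈ 1.57 m.

p ≈ 1.57 m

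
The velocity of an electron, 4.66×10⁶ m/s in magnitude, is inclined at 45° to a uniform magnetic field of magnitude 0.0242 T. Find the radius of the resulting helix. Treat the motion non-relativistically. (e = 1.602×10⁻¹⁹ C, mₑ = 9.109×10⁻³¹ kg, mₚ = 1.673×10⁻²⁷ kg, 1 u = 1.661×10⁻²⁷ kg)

r ≈ 7.74×10⁻⁴ m

v⊥ = v sinθ = 4.66×10⁶·sin45° ≈ 3.295×10⁶ m/s.
r = m v⊥/(|q|B) = (9.109×10⁻³¹)(3.295×10⁶)/((1.602×10⁻¹⁹)(0.0242)) ≈ 7.74×10⁻⁴ m.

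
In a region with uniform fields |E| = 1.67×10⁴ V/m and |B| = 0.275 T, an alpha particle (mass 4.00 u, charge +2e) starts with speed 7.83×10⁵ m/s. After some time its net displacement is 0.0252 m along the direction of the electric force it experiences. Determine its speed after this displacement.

B does no work; ΔKE = |q|E d.
½mv_f² = ½mv₀² + |q|Ed = ½(6.644×10⁻²⁷)(7.83×10⁵)² + (3.204×10⁻¹⁹)(1.67×10⁴)(0.0252) ≈ 2.037×10⁻¹⁵ J + 1.348×10⁻¹⁶ J ≈ 2.172×10⁻¹⁵ J.
v_f = √(2·2.172×10⁻¹⁵/6.644×10⁻²⁷) ≈ 8.09×10⁵ m/s.

v_f ≈ 8.09×10⁵ m/s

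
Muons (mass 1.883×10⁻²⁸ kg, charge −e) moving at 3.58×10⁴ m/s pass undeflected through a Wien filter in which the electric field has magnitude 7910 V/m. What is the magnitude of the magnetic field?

B = 0.221 T

Balance of forces in the selector: qE = qvB ⇒ B = E/v.
B = 7910/3.58×10⁴ = 0.221 T.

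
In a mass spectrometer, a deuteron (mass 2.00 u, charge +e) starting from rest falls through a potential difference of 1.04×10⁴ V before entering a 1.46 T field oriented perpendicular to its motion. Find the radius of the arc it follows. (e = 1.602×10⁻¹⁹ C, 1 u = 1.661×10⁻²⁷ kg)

Acceleration: |q|V = ½mv² ⇒ v = √(2|q|V/m) = √(2·1.602×10⁻¹⁹·1.04×10⁴/3.322×10⁻²⁷) ≈ 1.002×10⁶ m/s.
In the field: r = mv/(|q|B) = (3.322×10⁻²⁷)(1.002×10⁶)/((1.602×10⁻¹⁹)(1.46)) ≈ 0.0142 m.

r ≈ 0.0142 m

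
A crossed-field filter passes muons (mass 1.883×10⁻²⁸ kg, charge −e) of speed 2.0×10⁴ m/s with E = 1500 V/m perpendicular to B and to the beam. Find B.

Balance of forces in the selector: qE = qvB ⇒ B = E/v.
B = 1500/2.0×10⁴ = 0.075 T.

B = 0.075 T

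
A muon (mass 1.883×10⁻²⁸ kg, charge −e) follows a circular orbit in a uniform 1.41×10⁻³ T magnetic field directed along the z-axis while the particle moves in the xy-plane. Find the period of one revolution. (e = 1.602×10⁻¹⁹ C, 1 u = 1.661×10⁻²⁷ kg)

T ≈ 5.24×10⁻⁶ s

The cyclotron period depends only on m, q, B: T = 2πm/(|q|B).
T = 2π(1.883×10⁻²⁸)/((1.602×10⁻¹⁹)(1.41×10⁻³)) ≈ 5.24×10⁻⁶ s.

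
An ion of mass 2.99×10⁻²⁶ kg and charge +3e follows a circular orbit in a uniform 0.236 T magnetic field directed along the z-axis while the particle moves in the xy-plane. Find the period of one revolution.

The cyclotron period depends only on m, q, B: T = 2πm/(|q|B).
T = 2π(2.99×10⁻²⁶)/((4.806×10⁻¹⁹)(0.236)) ≈ 1.66×10⁻⁶ s.

T ≈ 1.66×10⁻⁶ s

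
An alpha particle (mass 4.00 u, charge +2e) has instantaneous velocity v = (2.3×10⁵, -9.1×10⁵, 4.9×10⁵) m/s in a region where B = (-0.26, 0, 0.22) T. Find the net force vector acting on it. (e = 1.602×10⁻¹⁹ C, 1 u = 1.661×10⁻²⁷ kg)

F ≈ (-6.41×10⁻¹⁴, -5.70×10⁻¹⁴, -7.58×10⁻¹⁴) N

v×B = (-2.00×10⁵, -1.78×10⁵, -2.37×10⁵) N/C.
F = q v×B = (3.204×10⁻¹⁹ C)·(-2.00×10⁵, -1.78×10⁵, -2.37×10⁵) = (-6.41×10⁻¹⁴, -5.70×10⁻¹⁴, -7.58×10⁻¹⁴) N.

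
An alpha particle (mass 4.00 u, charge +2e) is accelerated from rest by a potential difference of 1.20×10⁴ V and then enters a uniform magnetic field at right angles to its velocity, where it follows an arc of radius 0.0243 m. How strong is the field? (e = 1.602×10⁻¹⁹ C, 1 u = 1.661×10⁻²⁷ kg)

B ≈ 0.918 T

v = √(2|q|V/m) = √(2·3.204×10⁻¹⁹·1.20×10⁴/6.644×10⁻²⁷) ≈ 1.076×10⁶ m/s.
B = mv/(|q|r) = (6.644×10⁻²⁷)(1.076×10⁶)/((3.204×10⁻¹⁹)(0.0243)) ≈ 0.918 T.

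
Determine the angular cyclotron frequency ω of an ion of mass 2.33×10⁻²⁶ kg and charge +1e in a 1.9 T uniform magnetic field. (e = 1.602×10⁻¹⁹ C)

ω ≈ 1.3×10⁷ rad/s

ω = |q|B/m.
ω = (1.602×10⁻¹⁹)(1.9)/2.33×10⁻²⁶ ≈ 1.3×10⁷ rad/s.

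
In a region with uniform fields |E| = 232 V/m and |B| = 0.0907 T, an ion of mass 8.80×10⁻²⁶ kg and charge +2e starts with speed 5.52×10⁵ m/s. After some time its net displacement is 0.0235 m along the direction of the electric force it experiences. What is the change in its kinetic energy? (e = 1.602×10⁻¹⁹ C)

ΔKE ≈ 1.75×10⁻¹⁸ J

The magnetic force is always ⟂ v and does no work; only the electric force changes KE.
ΔKE = F_E · d = |q|E d = (3.204×10⁻¹⁹)(232)(0.0235) ≈ 1.75×10⁻¹⁸ J.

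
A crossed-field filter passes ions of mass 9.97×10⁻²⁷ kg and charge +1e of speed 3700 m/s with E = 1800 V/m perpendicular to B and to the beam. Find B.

Balance of forces in the selector: qE = qvB ⇒ B = E/v.
B = 1800/3700 = 0.49 T.

B = 0.49 T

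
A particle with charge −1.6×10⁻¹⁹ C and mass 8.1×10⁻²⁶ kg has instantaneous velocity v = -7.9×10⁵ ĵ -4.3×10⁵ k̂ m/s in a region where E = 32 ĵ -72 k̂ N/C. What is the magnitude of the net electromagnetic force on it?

Only an electric field acts, so F = qE = (−1.6×10⁻¹⁹ C)·(0, 32.0, -72.0) = (0, -5.12×10⁻¹⁸, 1.15×10⁻¹⁷) N.
|F| = 1.26×10⁻¹⁷ N.

|F| ≈ 1.26×10⁻¹⁷ N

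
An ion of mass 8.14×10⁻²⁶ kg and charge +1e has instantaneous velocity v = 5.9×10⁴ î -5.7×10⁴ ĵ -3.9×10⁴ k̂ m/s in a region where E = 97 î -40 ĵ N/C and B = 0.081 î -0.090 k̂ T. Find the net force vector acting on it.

F ≈ (8.37×10⁻¹⁶, 3.38×10⁻¹⁶, 7.40×10⁻¹⁶) N

v×B = (5130, 2150, 4620) N/C.
E + v×B = (5230, 2110, 4620) N/C.
F = q(E + v×B) = (1.602×10⁻¹⁹ C)·(5230, 2110, 4620) = (8.37×10⁻¹⁶, 3.38×10⁻¹⁶, 7.40×10⁻¹⁶) N.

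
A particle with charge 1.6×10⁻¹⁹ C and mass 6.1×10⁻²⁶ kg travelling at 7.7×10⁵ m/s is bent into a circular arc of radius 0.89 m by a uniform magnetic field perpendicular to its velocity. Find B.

B ≈ 0.33 T

From |q|vB = mv²/r, B = mv/(|q|r).
B = (6.1×10⁻²⁶)(7.7×10⁵)/((1.6×10⁻¹⁹)(0.89)) ≈ 0.33 T.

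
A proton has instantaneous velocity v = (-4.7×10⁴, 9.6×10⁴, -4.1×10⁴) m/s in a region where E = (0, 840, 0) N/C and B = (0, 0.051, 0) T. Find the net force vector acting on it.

v×B = (2090, 0, -2400) N/C.
E + v×B = (2090, 840, -2400) N/C.
F = q(E + v×B) = (1.602×10⁻¹⁹ C)·(2090, 840, -2400) = (3.35×10⁻¹⁶, 1.35×10⁻¹⁶, -3.84×10⁻¹⁶) N.

F ≈ (3.35×10⁻¹⁶, 1.35×10⁻¹⁶, -3.84×10⁻¹⁶) N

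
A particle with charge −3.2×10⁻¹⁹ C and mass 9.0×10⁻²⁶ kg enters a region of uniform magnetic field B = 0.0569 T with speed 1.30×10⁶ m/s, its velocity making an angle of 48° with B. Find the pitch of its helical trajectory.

p ≈ 27.0 m

v∥ = v cosθ = 1.30×10⁶·cos48° ≈ 8.699×10⁵ m/s.
T = 2πm/(|q|B) = 2π(9.0×10⁻²⁶)/((3.2×10⁻¹⁹)(0.0569)) ≈ 3.106×10⁻⁵ s.
pitch = v∥ T = (8.699×10⁵)(3.106×10⁻⁵) ≈ 27.0 m.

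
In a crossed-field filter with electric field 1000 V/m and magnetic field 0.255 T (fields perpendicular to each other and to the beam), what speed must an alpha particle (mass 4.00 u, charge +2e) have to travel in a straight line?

Zero net Lorentz force requires |qE| = |q v×B|, i.e. E = vB.
v = E/B = 1000/0.255 = 3920 m/s.

v = 3920 m/s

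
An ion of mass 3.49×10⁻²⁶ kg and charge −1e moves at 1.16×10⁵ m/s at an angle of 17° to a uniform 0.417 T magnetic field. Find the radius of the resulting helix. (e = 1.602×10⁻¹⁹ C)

r ≈ 0.0177 m

v⊥ = v sinθ = 1.16×10⁵·sin17° ≈ 3.392×10⁴ m/s.
r = m v⊥/(|q|B) = (3.49×10⁻²⁶)(3.392×10⁴)/((1.602×10⁻¹⁹)(0.417)) ≈ 0.0177 m.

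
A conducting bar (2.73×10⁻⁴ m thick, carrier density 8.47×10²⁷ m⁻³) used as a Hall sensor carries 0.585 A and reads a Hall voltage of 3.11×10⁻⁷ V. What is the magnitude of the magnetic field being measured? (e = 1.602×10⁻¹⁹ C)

B ≈ 0.197 T

From V_H = IB/(n e t), B = V_H n e t / I.
B = (3.11×10⁻⁷)(8.47×10²⁷)(1.602×10⁻¹⁹)(2.73×10⁻⁴)/0.585 ≈ 0.197 T.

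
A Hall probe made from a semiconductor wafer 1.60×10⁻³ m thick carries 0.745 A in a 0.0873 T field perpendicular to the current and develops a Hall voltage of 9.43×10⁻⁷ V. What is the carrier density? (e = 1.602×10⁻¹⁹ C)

From V_H = IB/(n e t), n = IB/(V_H e t).
n = (0.745)(0.0873)/((9.43×10⁻⁷)(1.602×10⁻¹⁹)(1.60×10⁻³)) ≈ 2.69×10²⁶ m⁻³.

n ≈ 2.69×10²⁶ m⁻³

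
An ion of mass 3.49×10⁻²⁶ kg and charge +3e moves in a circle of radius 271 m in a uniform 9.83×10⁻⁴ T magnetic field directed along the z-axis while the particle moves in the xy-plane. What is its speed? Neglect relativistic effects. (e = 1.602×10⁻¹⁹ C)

From |q|vB = mv²/r, v = |q|Br/m.
v = (4.806×10⁻¹⁹)(9.83×10⁻⁴)(271)/3.49×10⁻²⁶ ≈ 3.67×10⁶ m/s.

v ≈ 3.67×10⁶ m/s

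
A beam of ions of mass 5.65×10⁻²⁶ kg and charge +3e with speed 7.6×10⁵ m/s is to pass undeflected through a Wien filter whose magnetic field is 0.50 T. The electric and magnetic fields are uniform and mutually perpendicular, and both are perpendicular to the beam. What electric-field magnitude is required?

E = 3.8×10⁵ V/m

For straight-line motion qE = qvB, so E = vB.
E = 7.6×10⁵ × 0.50 = 3.8×10⁵ V/m.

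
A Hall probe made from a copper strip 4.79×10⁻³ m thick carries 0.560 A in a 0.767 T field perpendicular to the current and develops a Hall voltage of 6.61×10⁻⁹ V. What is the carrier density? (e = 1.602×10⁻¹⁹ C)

From V_H = IB/(n e t), n = IB/(V_H e t).
n = (0.560)(0.767)/((6.61×10⁻⁹)(1.602×10⁻¹⁹)(4.79×10⁻³)) ≈ 8.47×10²⁸ m⁻³.

n ≈ 8.47×10²⁸ m⁻³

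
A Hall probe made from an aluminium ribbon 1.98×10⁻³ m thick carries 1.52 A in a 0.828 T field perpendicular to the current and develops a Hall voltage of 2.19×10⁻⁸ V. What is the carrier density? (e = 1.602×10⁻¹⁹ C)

From V_H = IB/(n e t), n = IB/(V_H e t).
n = (1.52)(0.828)/((2.19×10⁻⁸)(1.602×10⁻¹⁹)(1.98×10⁻³)) ≈ 1.81×10²⁹ m⁻³.

n ≈ 1.81×10²⁹ m⁻³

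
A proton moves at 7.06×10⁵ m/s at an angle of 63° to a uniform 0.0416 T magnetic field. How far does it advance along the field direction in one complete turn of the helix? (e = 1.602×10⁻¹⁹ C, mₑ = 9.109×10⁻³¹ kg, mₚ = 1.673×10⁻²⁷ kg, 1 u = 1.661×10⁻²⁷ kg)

v∥ = v cosθ = 7.06×10⁵·cos63° ≈ 3.205×10⁵ m/s.
T = 2πm/(|q|B) = 2π(1.673×10⁻²⁷)/((1.602×10⁻¹⁹)(0.0416)) ≈ 1.577×10⁻⁶ s.
pitch = v∥ T = (3.205×10⁵)(1.577×10⁻⁶) ≈ 0.506 m.

p ≈ 0.506 m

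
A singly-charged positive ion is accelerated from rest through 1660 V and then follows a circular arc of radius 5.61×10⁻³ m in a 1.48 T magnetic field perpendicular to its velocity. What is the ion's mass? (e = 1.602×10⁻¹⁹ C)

m ≈ 3.33×10⁻²⁷ kg

Combine |q|V = ½mv² and r = mv/(|q|B): eliminate v to get m = qB²r²/(2V).
m = (1.602×10⁻¹⁹)(1.48)²(5.61×10⁻³)²/(2·1660) ≈ 3.33×10⁻²⁷ kg.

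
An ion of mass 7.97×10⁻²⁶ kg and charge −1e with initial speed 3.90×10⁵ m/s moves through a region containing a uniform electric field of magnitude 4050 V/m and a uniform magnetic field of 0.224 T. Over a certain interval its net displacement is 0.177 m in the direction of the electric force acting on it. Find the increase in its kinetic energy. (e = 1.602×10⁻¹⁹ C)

ΔKE ≈ 1.15×10⁻¹⁶ J

The magnetic force is always ⟂ v and does no work; only the electric force changes KE.
ΔKE = F_E · d = |q|E d = (1.602×10⁻¹⁹)(4050)(0.177) ≈ 1.15×10⁻¹⁶ J.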